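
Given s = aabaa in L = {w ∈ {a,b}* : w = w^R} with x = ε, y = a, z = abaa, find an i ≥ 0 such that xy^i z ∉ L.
i = 0

xy⁰z = ε · ε · abaa = abaa; abaa reversed is aaba ≠ abaa, so it is not a palindrome and is not in L.
(Other choices also work, e.g. i = 2, 3; only i = 1 is guaranteed to stay in L since xy¹z = s.)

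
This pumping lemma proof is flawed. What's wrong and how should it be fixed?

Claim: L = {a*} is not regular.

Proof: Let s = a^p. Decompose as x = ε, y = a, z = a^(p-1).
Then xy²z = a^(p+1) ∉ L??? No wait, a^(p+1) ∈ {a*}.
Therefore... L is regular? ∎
Error: The proof attempts to show a*  is not regular, but a* IS regular!

Correction: a* is a regular language (recognized by a simple DFA with one accepting state and self-loop on 'a'). The pumping lemma can only prove non-regularity, not regularity. For regular languages, pumping always works.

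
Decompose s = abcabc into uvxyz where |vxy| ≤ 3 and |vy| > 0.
u='ab', v='c', x='a', y='b', z='c'

For s = abcabc with pumping length p = 3:

One valid decomposition:
- u = 'ab'
- v = 'c'
- x = 'a'
- y = 'b'
- z = 'c'

Verification:
- uvxyz = 'ab' + 'c' + 'a' + 'b' + 'c' = abcabc ✓
- |vxy| = |'cab'| = 3 ≤ 3 ✓
- |vy| = |'cb'| = 2 > 0 ✓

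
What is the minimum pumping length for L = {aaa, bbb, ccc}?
p = 4

For a finite language L, the pumping lemma holds vacuously if p > max|s| for s ∈ L.

The longest string in L = {aaa, bbb, ccc} has length 3.
If p = 4, then no string s ∈ L has |s| ≥ p, so the condition is vacuously true.

The minimum pumping length is p = 4.

Why no smaller p works: for any p ≤ 3, the longest string s ∈ L has |s| = 3 ≥ p, so it would
have to be pumpable; but pumping up (i = 2, 3, ...) produces ever longer strings, which cannot all lie in the
finite language L. So the pumping property fails for every p ≤ 3.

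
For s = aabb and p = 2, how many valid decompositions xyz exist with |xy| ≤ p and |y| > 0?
3

For s = 'aabb' with pumping length p = 2:

Constraints: |xy| ≤ 2, |y| > 0

Valid decompositions (|xy| ≤ p, |y| ≥ 1):
  • x='', y='a', z='abb'
  • x='a', y='a', z='bb'
  • x='', y='aa', z='bb'

Total count: 3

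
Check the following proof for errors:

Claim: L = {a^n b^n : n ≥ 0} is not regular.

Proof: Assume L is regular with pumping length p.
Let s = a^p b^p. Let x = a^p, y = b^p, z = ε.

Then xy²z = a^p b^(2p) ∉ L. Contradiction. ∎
The proof is INCORRECT.

Error: The decomposition violates |xy| ≤ p.
With x = a^p and y = b^p, we have |xy| = 2p > p.
The pumping lemma requires |xy| ≤ p, so y must be within the first p characters.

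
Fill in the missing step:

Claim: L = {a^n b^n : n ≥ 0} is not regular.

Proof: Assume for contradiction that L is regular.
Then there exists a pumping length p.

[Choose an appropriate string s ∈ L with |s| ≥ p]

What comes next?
s = a^p b^p

This string is in L (has equal a's and b's) and has length 2p ≥ p.
Any decomposition xyz with |xy| ≤ p means y consists only of a's,
so pumping will unbalance the counts.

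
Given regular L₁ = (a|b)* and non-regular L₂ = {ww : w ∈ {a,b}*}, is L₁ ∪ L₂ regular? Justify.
Yes — L₁ ∪ L₂ is regular.

{ww} ⊆ (a|b)*, so L₁ ∪ L₂ = (a|b)*, which is regular.

Note that the bare facts "L₁ regular, L₂ non-regular" do not settle the question by themselves: the closure of regular languages under ∪, ∩, complement and difference applies only when BOTH operands are regular. With a non-regular operand the result can come out regular or non-regular depending on the specific languages, so one has to work out L₁ ∪ L₂ for this particular pair, as above.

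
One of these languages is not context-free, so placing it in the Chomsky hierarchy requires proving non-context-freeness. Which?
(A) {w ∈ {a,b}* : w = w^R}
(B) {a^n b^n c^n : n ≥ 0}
(B) {a^n b^n c^n : n ≥ 0}

(B) {a^n b^n c^n : n ≥ 0} requires the CFL pumping lemma.

- {w ∈ {a,b}* : w = w^R} is context-free (but not regular)
  • Can be shown non-regular with the regular pumping lemma
  • After pumping, the string is no longer symmetric

- {a^n b^n c^n : n ≥ 0} is NOT context-free
  • Requires the CFL pumping lemma to prove
  • Cannot maintain three equal counts simultaneously

The CFL pumping lemma is "stronger" in that it can prove non-membership
in the larger class of context-free languages.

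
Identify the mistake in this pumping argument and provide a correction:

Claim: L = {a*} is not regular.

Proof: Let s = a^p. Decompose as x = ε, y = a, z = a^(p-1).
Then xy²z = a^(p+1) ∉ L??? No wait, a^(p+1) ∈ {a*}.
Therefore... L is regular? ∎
Error: The proof attempts to show a*  is not regular, but a* IS regular!

Correction: a* is a regular language (recognized by a simple DFA with one accepting state and self-loop on 'a'). The pumping lemma can only prove non-regularity, not regularity. For regular languages, pumping always works.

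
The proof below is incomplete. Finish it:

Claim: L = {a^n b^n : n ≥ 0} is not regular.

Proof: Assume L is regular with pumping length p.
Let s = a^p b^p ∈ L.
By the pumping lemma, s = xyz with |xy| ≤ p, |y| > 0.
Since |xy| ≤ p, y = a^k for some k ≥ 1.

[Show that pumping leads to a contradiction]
Consider xy²z = a^(p+k) b^p.

Since k ≥ 1, we have p + k > p.
So xy²z has more a's than b's: (p+k) a's vs p b's.
This means xy²z ∉ L because a^n b^n requires equal counts.

This contradicts the pumping lemma which states xy²z ∈ L.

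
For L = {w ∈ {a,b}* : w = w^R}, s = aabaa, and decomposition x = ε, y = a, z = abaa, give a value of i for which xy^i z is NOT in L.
i = 2

xy²z = ε · aa · abaa = aaabaa; aaabaa reversed is aabaaa ≠ aaabaa, so it is not a palindrome and is not in L.
(Other choices also work, e.g. i = 0, 3; only i = 1 is guaranteed to stay in L since xy¹z = s.)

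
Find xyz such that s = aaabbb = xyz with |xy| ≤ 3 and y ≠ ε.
x = 'a', y = 'a', z = 'abbb'

For s = aaabbb and p = 3, one valid decomposition is:
- x = 'a' (length 1)
- y = 'a' (length 1)
- z = 'abbb' (length 4)

Verification:
- xyz = 'a' + 'a' + 'abbb' = aaabbb ✓
- |xy| = 2 ≤ 3 ✓
- |y| = 1 > 0 ✓

All pumping lemma constraints are satisfied.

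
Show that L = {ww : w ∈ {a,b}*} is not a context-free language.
Assume for contradiction that L is context-free, and let p ≥ 1 be the pumping length given by the pumping lemma for CFLs.
Choose s = a^p b^p a^p b^p. Then s ∈ L (take w = a^p b^p) and |s| = 4p ≥ p.
By the CFL pumping lemma, s = uvxyz for some u, v, x, y, z with |vxy| ≤ p, |vy| ≥ 1, and uv^i xy^i z ∈ L for every i ≥ 0.

Write s as four blocks A₁ B₁ A₂ B₂ with A₁ = A₂ = a^p and B₁ = B₂ = b^p. Since |vxy| ≤ p, the window vxy lies inside at most two adjacent blocks. Take i = 0 and let t = uxz, so |t| = 4p − |vy| with 1 ≤ |vy| ≤ p. If |t| is odd, t ∉ L immediately, so assume |vy| is even (hence |vy| ≥ 2) and |t|/2 = 2p − |vy|/2, which satisfies p ≤ |t|/2 ≤ 2p − 1.

Case 1 (vxy inside A₁B₁): t = a^(p−j) b^(p−l) a^p b^p with j + l = |vy|. The second half of t has length < 2p, so it is a suffix of the trailing a^p b^p and ends in b; the first half is a^(p−j) b^(p−l) a^((j+l)/2), which ends in a because (j+l)/2 ≥ 1. The halves differ, so t ∉ L.

Case 2 (vxy inside B₁A₂, straddling the middle): t = a^p b^(p−j) a^(p−l) b^p with j + l = |vy|. If t = ww, then w is a prefix of t of length ≥ p, so w begins with a^p; and w is a suffix of t of length ≥ p, so w ends with b^p. That forces |w| ≥ 2p, contradicting |w| = |t|/2 ≤ 2p − 1. So t ∉ L.

Case 3 (vxy inside A₂B₂): t = a^p b^p a^(p−j) b^(p−l) with j + l = |vy|. The first half of t is a prefix of a^p b^p, so it begins with a; the second half is b^((j+l)/2) a^(p−j) b^(p−l), which begins with b. The halves differ, so t ∉ L.

In every case uv⁰xy⁰z = uxz ∉ L.

This contradicts the CFL pumping lemma, which requires uv^i xy^i z ∈ L for all i ≥ 0.
Hence L = {ww : w ∈ {a,b}*} is not context-free. ∎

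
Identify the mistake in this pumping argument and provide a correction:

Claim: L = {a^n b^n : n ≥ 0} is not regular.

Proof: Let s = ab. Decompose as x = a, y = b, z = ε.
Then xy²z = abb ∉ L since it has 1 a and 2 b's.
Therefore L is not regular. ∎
Error: The string s = ab might be shorter than the pumping length p.

Correction: Choose s = a^p b^p to ensure |s| ≥ p. Also, the decomposition is wrong: with |xy| ≤ p, y cannot include b's when s starts with p a's.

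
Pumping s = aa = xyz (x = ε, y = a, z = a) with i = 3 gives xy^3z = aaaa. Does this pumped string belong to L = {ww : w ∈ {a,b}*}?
Yes

xy³z = ε · aaa · a = aaaa.
aaaa splits into halves aa · aa, which are equal, so it is in L (w = aa).
(A single pumped string landing in L is not a contradiction by itself; a non-regularity proof needs some i for which xy^i z ∉ L, for every admissible decomposition.)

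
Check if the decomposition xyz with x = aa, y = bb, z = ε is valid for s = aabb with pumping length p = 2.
Violated: |xy| ≤ p

The decomposition x = aa, y = bb, z = ε for s = aabb with p = 2
violates the constraint: |xy| ≤ p

|xy| = |aabb| = 4 > 2 = p. The decomposition puts too many characters in xy.

Pumping lemma constraints:
1. xyz = s (decomposition is valid)
2. |xy| ≤ p
3. |y| > 0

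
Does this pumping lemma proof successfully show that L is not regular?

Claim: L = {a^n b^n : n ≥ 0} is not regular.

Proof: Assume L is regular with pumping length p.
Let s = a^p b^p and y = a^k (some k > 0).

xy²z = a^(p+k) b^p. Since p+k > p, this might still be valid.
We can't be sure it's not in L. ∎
The proof is INCORRECT.

Error: The conclusion is wrong.
xy²z = a^(p+k) b^p is definitely NOT in L because the number of a's (p+k) ≠ number of b's (p).
The proof incorrectly doubts what is actually a valid contradiction.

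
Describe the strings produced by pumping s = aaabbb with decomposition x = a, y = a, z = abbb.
{xy^i z : i ≥ 0} = {a^(2+i) b^3 : i ≥ 0} = {aabbb, aaabbb, aaaabbb, ...}

With x = a, y = a, z = abbb: Starting with aaabbb and pumping the second 'a', we get strings with 2+i a's followed by 3 b's for i = 0, 1, 2, ...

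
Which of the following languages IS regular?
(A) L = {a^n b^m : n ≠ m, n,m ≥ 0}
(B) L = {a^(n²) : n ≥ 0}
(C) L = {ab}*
(C) {ab}*

(C) L = {ab}* is regular.

This can be recognized by a finite automaton (DFA/NFA).
Regular expressions like {ab}* define regular languages.

The other choices are not regular:
- {a^(n²) : n ≥ 0}: After pumping, length is no longer a perfect square
- {a^n b^m : n ≠ m, n,m ≥ 0}: After pumping a's, we can make n = m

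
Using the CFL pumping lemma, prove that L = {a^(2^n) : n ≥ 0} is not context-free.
Assume for contradiction that L is context-free, and let p ≥ 1 be the pumping length given by the pumping lemma for CFLs.
Choose s = a^(2^p). Then s ∈ L and |s| = 2^p ≥ p.
By the CFL pumping lemma, s = uvxyz for some u, v, x, y, z with |vxy| ≤ p, |vy| ≥ 1, and uv^i xy^i z ∈ L for every i ≥ 0.
All symbols are a's, so only lengths matter: let k = |vy|, with 1 ≤ k ≤ |vxy| ≤ p < 2^p.

Take i = 2: |uv²xy²z| = 2^p + k, and 2^p < 2^p + k < 2^p + 2^p = 2^(p+1).
So the length lies strictly between consecutive powers of two and is not a power of 2; uv²xy²z ∉ L.

This contradicts the CFL pumping lemma, which requires uv^i xy^i z ∈ L for all i ≥ 0.
Hence L = {a^(2^n) : n ≥ 0} is not context-free. ∎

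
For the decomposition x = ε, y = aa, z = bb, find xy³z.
aaaaaabb

Given x = '', y = 'aa', z = 'bb' and i = 3:

xy^3z = x + y·y·...·y (3 times) + z
       = '' + 'aa'^3 + 'bb'
       = '' + 'aaaaaa' + 'bb'
       = 'aaaaaabb'

The pumped string is 'aaaaaabb' with length 8.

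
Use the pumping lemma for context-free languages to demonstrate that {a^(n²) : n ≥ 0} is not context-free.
Assume for contradiction that L is context-free, and let p ≥ 1 be the pumping length given by the pumping lemma for CFLs.
Choose s = a^(p²). Then s ∈ L and |s| = p² ≥ p.
By the CFL pumping lemma, s = uvxyz for some u, v, x, y, z with |vxy| ≤ p, |vy| ≥ 1, and uv^i xy^i z ∈ L for every i ≥ 0.
All symbols are a's, so only lengths matter: let k = |vy|, with 1 ≤ k ≤ |vxy| ≤ p.

Take i = 2: |uv²xy²z| = p² + k, and p² < p² + k ≤ p² + p < (p + 1)².
So the length lies strictly between consecutive squares and is not a perfect square; uv²xy²z ∉ L.

This contradicts the CFL pumping lemma, which requires uv^i xy^i z ∈ L for all i ≥ 0.
Hence L = {a^(n²) : n ≥ 0} is not context-free. ∎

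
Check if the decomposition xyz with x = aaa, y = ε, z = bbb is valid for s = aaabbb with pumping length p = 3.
Violated: |y| > 0

The decomposition x = aaa, y = ε, z = bbb for s = aaabbb with p = 3
violates the constraint: |y| > 0

|y| = 0, but the pumping lemma requires |y| > 0 (y must be non-empty).

Pumping lemma constraints:
1. xyz = s (decomposition is valid)
2. |xy| ≤ p
3. |y| > 0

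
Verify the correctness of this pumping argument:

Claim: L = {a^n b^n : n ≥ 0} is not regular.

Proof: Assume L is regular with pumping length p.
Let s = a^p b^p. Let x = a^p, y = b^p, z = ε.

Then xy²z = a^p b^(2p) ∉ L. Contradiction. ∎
The proof is INCORRECT.

Error: The decomposition violates |xy| ≤ p.
With x = a^p and y = b^p, we have |xy| = 2p > p.
The pumping lemma requires |xy| ≤ p, so y must be within the first p characters.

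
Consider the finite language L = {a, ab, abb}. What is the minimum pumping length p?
p = 4

For a finite language L, the pumping lemma holds vacuously if p > max|s| for s ∈ L.

The longest string in L = {a, ab, abb} has length 3.
If p = 4, then no string s ∈ L has |s| ≥ p, so the condition is vacuously true.

The minimum pumping length is p = 4.

Why no smaller p works: for any p ≤ 3, the longest string s ∈ L has |s| = 3 ≥ p, so it would
have to be pumpable; but pumping up (i = 2, 3, ...) produces ever longer strings, which cannot all lie in the
finite language L. So the pumping property fails for every p ≤ 3.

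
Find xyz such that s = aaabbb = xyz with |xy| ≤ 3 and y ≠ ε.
x = 'aa', y = 'a', z = 'bbb'

For s = aaabbb and p = 3, one valid decomposition is:
- x = 'aa' (length 2)
- y = 'a' (length 1)
- z = 'bbb' (length 3)

Verification:
- xyz = 'aa' + 'a' + 'bbb' = aaabbb ✓
- |xy| = 3 ≤ 3 ✓
- |y| = 1 > 0 ✓

All pumping lemma constraints are satisfied.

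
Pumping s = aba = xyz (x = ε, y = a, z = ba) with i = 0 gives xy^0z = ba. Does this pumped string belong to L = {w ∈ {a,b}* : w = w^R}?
No

xy⁰z = ε · ε · ba = ba.
ba reversed is ab ≠ ba, so it is not a palindrome and is not in L.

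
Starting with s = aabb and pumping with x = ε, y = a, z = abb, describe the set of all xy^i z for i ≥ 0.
{xy^i z : i ≥ 0} = {a^(i+1) b^2 : i ≥ 0} = {abb, aabb, aaabb, ...}

With x = ε, y = a, z = abb: Starting with aabb and pumping the first 'a' (z = abb keeps the second 'a'), we get strings with i+1 a's followed by 2 b's for i = 0, 1, 2, ...; note bb is not produced because z always contributes one a.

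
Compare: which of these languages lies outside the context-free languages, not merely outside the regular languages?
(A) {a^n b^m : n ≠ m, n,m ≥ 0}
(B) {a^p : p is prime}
(B) {a^p : p is prime}

(B) {a^p : p is prime} requires the CFL pumping lemma.

- {a^n b^m : n ≠ m, n,m ≥ 0} is context-free (but not regular)
  • Can be shown non-regular with the regular pumping lemma
  • After pumping a's, we can make n = m

- {a^p : p is prime} is NOT context-free
  • Requires the CFL pumping lemma to prove
  • The CFL pumping lemma also fails because prime gaps are unbounded

The CFL pumping lemma is "stronger" in that it can prove non-membership
in the larger class of context-free languages.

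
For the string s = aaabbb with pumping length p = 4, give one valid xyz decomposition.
x = '', y = 'aa', z = 'abbb'

For s = aaabbb and p = 4, one valid decomposition is:
- x = '' (length 0)
- y = 'aa' (length 2)
- z = 'abbb' (length 4)

Verification:
- xyz = '' + 'aa' + 'abbb' = aaabbb ✓
- |xy| = 2 ≤ 4 ✓
- |y| = 2 > 0 ✓

All pumping lemma constraints are satisfied.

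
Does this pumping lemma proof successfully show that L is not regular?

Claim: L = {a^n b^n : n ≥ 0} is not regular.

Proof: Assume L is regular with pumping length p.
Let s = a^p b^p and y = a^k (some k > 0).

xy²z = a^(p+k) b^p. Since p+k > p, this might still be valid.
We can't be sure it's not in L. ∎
The proof is INCORRECT.

Error: The conclusion is wrong.
xy²z = a^(p+k) b^p is definitely NOT in L because the number of a's (p+k) ≠ number of b's (p).
The proof incorrectly doubts what is actually a valid contradiction.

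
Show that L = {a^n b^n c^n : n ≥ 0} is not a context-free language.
Assume for contradiction that L is context-free, and let p ≥ 1 be the pumping length given by the pumping lemma for CFLs.
Choose s = a^p b^p c^p. Then s ∈ L and |s| = 3p ≥ p.
By the CFL pumping lemma, s = uvxyz for some u, v, x, y, z with |vxy| ≤ p, |vy| ≥ 1, and uv^i xy^i z ∈ L for every i ≥ 0.

Because |vxy| ≤ p, the window vxy cannot contain both an a and a c: any substring of s containing both must include the entire block b^p plus at least one a and one c, so it has length ≥ p + 2 > p.
Hence at least one of the letters a, c does not occur in vy at all.

Take i = 0: the string uxz is obtained from s by deleting |vy| ≥ 1 symbols, so |uxz| = 3p − |vy| < 3p.
But the letter (a or c) that does not occur in vy still occurs exactly p times in uxz. Every string of L with exactly p copies of some letter is a^p b^p c^p, of length 3p. Since |uxz| < 3p, uxz ∉ L.

This contradicts the CFL pumping lemma, which requires uv^i xy^i z ∈ L for all i ≥ 0.
Hence L = {a^n b^n c^n : n ≥ 0} is not context-free. ∎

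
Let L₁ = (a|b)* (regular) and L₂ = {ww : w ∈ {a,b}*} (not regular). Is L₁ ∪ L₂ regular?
Yes — L₁ ∪ L₂ is regular.

{ww} ⊆ (a|b)*, so L₁ ∪ L₂ = (a|b)*, which is regular.

Note that the bare facts "L₁ regular, L₂ non-regular" do not settle the question by themselves: the closure of regular languages under ∪, ∩, complement and difference applies only when BOTH operands are regular. With a non-regular operand the result can come out regular or non-regular depending on the specific languages, so one has to work out L₁ ∪ L₂ for this particular pair, as above.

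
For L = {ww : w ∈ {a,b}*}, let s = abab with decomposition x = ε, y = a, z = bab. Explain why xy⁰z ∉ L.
xy⁰z = bab ∉ L

Pumping with i = 0 replaces y = a by y⁰ = ε:
- Original: s = xyz = abab; abab splits into halves ab · ab, which are equal, so it is in L (w = ab)
- Pumped: xy⁰z = ε · ε · bab = bab
- bab has odd length 3, so it cannot be written as ww and is not in L

The pumping lemma would require xy⁰z ∈ L, so this decomposition yields a contradiction.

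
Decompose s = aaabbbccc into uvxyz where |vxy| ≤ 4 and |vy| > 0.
u='aa', v='a', x='bb', y='b', z='ccc'

For s = aaabbbccc with pumping length p = 4:

One valid decomposition:
- u = 'aa'
- v = 'a'
- x = 'bb'
- y = 'b'
- z = 'ccc'

Verification:
- uvxyz = 'aa' + 'a' + 'bb' + 'b' + 'ccc' = aaabbbccc ✓
- |vxy| = |'abbb'| = 4 ≤ 4 ✓
- |vy| = |'ab'| = 2 > 0 ✓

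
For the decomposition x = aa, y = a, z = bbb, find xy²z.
aaaabbb

Given x = 'aa', y = 'a', z = 'bbb' and i = 2:

xy^2z = x + y·y·...·y (2 times) + z
       = 'aa' + 'a'^2 + 'bbb'
       = 'aa' + 'aa' + 'bbb'
       = 'aaaabbb'

The pumped string is 'aaaabbb' with length 7.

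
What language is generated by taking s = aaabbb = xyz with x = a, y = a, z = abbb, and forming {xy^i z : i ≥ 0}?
{xy^i z : i ≥ 0} = {a^(2+i) b^3 : i ≥ 0} = {aabbb, aaabbb, aaaabbb, ...}

With x = a, y = a, z = abbb: Starting with aaabbb and pumping the second 'a', we get strings with 2+i a's followed by 3 b's for i = 0, 1, 2, ...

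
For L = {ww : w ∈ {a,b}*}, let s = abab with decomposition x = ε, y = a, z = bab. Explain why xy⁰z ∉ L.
xy⁰z = bab ∉ L

Pumping with i = 0 replaces y = a by y⁰ = ε:
- Original: s = xyz = abab; abab splits into halves ab · ab, which are equal, so it is in L (w = ab)
- Pumped: xy⁰z = ε · ε · bab = bab
- bab has odd length 3, so it cannot be written as ww and is not in L

The pumping lemma would require xy⁰z ∈ L, so this decomposition yields a contradiction.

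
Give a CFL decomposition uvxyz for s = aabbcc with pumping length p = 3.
u='aa', v='b', x='b', y='c', z='c'

For s = aabbcc with pumping length p = 3:

One valid decomposition:
- u = 'aa'
- v = 'b'
- x = 'b'
- y = 'c'
- z = 'c'

Verification:
- uvxyz = 'aa' + 'b' + 'b' + 'c' + 'c' = aabbcc ✓
- |vxy| = |'bbc'| = 3 ≤ 3 ✓
- |vy| = |'bc'| = 2 > 0 ✓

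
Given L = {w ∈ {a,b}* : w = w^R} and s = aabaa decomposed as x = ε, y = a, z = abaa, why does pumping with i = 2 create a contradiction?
xy²z = aaabaa ∉ L

Pumping with i = 2 replaces y = a by y² = aa:
- Original: s = xyz = aabaa; aabaa reversed is aabaa, the same string, so it is a palindrome and is in L
- Pumped: xy²z = ε · aa · abaa = aaabaa
- aaabaa reversed is aabaaa ≠ aaabaa, so it is not a palindrome and is not in L

The pumping lemma would require xy²z ∈ L, so this decomposition yields a contradiction.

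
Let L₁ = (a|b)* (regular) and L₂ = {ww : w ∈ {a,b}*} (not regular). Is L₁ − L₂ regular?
No — L₁ − L₂ is not regular.

L₁ − L₂ is the complement of {ww} within {a,b}*. If it were regular, its complement {ww} would be regular as well (regular languages are closed under complement) — contradiction. So L₁ − L₂ is not regular.

Note that the bare facts "L₁ regular, L₂ non-regular" do not settle the question by themselves: the closure of regular languages under ∪, ∩, complement and difference applies only when BOTH operands are regular. With a non-regular operand the result can come out regular or non-regular depending on the specific languages, so one has to work out L₁ − L₂ for this particular pair, as above.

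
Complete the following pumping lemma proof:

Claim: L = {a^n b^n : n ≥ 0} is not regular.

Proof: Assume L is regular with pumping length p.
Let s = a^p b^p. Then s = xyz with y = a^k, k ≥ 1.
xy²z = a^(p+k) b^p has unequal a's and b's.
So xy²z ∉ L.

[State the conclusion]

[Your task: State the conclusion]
This contradicts the pumping lemma for regular languages,
which guarantees xy^i z ∈ L for all i ≥ 0.

Since our assumption that L is regular leads to a contradiction,
we conclude that L = {a^n b^n : n ≥ 0} is NOT regular. ∎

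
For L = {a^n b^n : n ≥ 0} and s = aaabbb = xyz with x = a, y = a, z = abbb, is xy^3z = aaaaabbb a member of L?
No

xy³z = a · aaa · abbb = aaaaabbb.
aaaaabbb has 5 a's and 3 b's; 5 ≠ 3, so it is not in L.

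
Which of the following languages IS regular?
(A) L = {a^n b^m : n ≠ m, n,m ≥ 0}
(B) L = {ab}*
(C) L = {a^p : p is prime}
(B) {ab}*

(B) L = {ab}* is regular.

This can be recognized by a finite automaton (DFA/NFA).
Regular expressions like {ab}* define regular languages.

The other choices are not regular:
- {a^p : p is prime}: After pumping, the length becomes composite
- {a^n b^m : n ≠ m, n,m ≥ 0}: After pumping a's, we can make n = m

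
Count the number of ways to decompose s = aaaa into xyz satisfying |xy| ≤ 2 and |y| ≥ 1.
3

For s = 'aaaa' with pumping length p = 2:

Constraints: |xy| ≤ 2, |y| > 0

Valid decompositions (|xy| ≤ p, |y| ≥ 1):
  • x='', y='a', z='aaa'
  • x='a', y='a', z='aa'
  • x='', y='aa', z='aa'

Total count: 3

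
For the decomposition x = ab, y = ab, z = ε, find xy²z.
ababab

Given x = 'ab', y = 'ab', z = '' and i = 2:

xy^2z = x + y·y·...·y (2 times) + z
       = 'ab' + 'ab'^2 + ''
       = 'ab' + 'abab' + ''
       = 'ababab'

The pumped string is 'ababab' with length 6.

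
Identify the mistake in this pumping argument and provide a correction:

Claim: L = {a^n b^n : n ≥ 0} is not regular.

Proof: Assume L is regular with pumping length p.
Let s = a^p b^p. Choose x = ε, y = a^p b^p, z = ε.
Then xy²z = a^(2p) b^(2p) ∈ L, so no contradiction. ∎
Error: The decomposition violates |xy| ≤ p. With y = a^p b^p, |xy| = |y| = 2p > p. (The proof also miscomputes xy²z, which would be a^p b^p a^p b^p rather than a^(2p) b^(2p), and it wrongly treats one harmless decomposition as settling the matter — the prover does not get to choose the decomposition.)

Correction: The pumping lemma requires |xy| ≤ p, and the argument must handle every decomposition satisfying |xy| ≤ p, |y| ≥ 1. Since s starts with p a's, any such y consists only of a's, say y = a^k with k ≥ 1. Then xy²z = a^(p+k) b^p has unequal numbers of a's and b's, so xy²z ∉ L — the required contradiction.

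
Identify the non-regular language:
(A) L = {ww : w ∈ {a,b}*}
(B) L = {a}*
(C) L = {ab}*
(A) {ww : w ∈ {a,b}*}

(A) L = {ww : w ∈ {a,b}*} is NOT regular.

The pumping lemma can be used to prove this:
After pumping, the two halves no longer match

The other languages are regular because they can be recognized by finite automata.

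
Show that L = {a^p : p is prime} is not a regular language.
Assume for contradiction that L is regular, and let p ≥ 1 be the pumping length given by the pumping lemma.
Choose a prime q with q ≥ p (one exists because there are infinitely many primes) and let s = a^q. Then s ∈ L and |s| = q ≥ p.
By the pumping lemma, s = xyz for some x, y, z with |xy| ≤ p, |y| ≥ 1, and xy^i z ∈ L for every i ≥ 0.
Here y = a^k for some k with 1 ≤ k ≤ p, and xy^i z = a^(q + (i − 1)k) for every i ≥ 0.

Take i = q + 1: |xy^(q+1) z| = q + qk = q(k + 1).
Both factors satisfy q ≥ 2 and k + 1 ≥ 2, so q(k + 1) is composite, and xy^(q+1) z ∉ L.

This contradicts the pumping lemma, which requires xy^i z ∈ L for all i ≥ 0.
Hence L = {a^p : p is prime} is not regular. ∎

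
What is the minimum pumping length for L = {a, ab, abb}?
p = 4

For a finite language L, the pumping lemma holds vacuously if p > max|s| for s ∈ L.

The longest string in L = {a, ab, abb} has length 3.
If p = 4, then no string s ∈ L has |s| ≥ p, so the condition is vacuously true.

The minimum pumping length is p = 4.

Why no smaller p works: for any p ≤ 3, the longest string s ∈ L has |s| = 3 ≥ p, so it would
have to be pumpable; but pumping up (i = 2, 3, ...) produces ever longer strings, which cannot all lie in the
finite language L. So the pumping property fails for every p ≤ 3.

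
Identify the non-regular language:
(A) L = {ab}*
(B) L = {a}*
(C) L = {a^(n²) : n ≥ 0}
(C) {a^(n²) : n ≥ 0}

(C) L = {a^(n²) : n ≥ 0} is NOT regular.

The pumping lemma can be used to prove this:
After pumping, length is no longer a perfect square

The other languages are regular because they can be recognized by finite automata.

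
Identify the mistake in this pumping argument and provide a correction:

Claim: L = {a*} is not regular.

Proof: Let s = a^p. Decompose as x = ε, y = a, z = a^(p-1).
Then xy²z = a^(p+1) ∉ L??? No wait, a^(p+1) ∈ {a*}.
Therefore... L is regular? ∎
Error: The proof attempts to show a*  is not regular, but a* IS regular!

Correction: a* is a regular language (recognized by a simple DFA with one accepting state and self-loop on 'a'). The pumping lemma can only prove non-regularity, not regularity. For regular languages, pumping always works.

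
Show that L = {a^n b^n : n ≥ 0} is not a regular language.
Assume for contradiction that L is regular, and let p ≥ 1 be the pumping length given by the pumping lemma.
Choose s = a^p b^p. Then s ∈ L and |s| = 2p ≥ p.
By the pumping lemma, s = xyz for some x, y, z with |xy| ≤ p, |y| ≥ 1, and xy^i z ∈ L for every i ≥ 0.
Since |xy| ≤ p and the first p symbols of s are all a's, we must have y = a^k for some k with 1 ≤ k ≤ p.

Take i = 0: xy⁰z = a^(p − k) b^p.
This string has p − k a's but p b's, and p − k < p because k ≥ 1. So xy⁰z ∉ L.

This contradicts the pumping lemma, which requires xy^i z ∈ L for all i ≥ 0.
Hence L = {a^n b^n : n ≥ 0} is not regular. ∎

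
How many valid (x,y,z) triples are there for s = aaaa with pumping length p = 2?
3

For s = 'aaaa' with pumping length p = 2:

Constraints: |xy| ≤ 2, |y| > 0

Valid decompositions (|xy| ≤ p, |y| ≥ 1):
  • x='', y='a', z='aaa'
  • x='a', y='a', z='aa'
  • x='', y='aa', z='aa'

Total count: 3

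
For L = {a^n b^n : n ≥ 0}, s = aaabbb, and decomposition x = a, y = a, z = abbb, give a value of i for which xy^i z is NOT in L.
i = 2

xy²z = a · aa · abbb = aaaabbb; aaaabbb has 4 a's and 3 b's; 4 ≠ 3, so it is not in L.
(Other choices also work, e.g. i = 0, 3; only i = 1 is guaranteed to stay in L since xy¹z = s.)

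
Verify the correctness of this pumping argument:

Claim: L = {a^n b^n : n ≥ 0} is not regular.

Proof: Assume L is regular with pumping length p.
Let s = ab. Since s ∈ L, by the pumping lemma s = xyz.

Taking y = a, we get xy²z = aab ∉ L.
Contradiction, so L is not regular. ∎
The proof is INCORRECT.

Error: The string s = ab may be shorter than p.
The pumping lemma only applies to strings with |s| ≥ p, and p is not under our control.
We must choose s in terms of p, e.g. s = a^p b^p, to ensure |s| ≥ p.
(The proof also fixes one particular y; a valid argument must handle every decomposition with |xy| ≤ p and |y| ≥ 1 — for s = a^p b^p this forces y = a^k, and then xy²z = a^(p+k) b^p ∉ L.)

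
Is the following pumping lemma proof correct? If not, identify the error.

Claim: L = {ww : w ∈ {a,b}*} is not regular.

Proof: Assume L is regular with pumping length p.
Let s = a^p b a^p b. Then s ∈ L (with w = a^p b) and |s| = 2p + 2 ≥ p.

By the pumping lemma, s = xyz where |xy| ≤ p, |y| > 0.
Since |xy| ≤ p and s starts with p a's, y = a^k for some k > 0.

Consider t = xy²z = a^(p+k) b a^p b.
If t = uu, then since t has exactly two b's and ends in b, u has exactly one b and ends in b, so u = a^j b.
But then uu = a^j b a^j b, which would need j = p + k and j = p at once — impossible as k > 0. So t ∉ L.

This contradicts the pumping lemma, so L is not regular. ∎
The proof is correct.

This proof is valid because:
1. s = a^p b a^p b is in L and is chosen in terms of p, so |s| ≥ p holds for every p
2. The decomposition analysis is correct: |xy| ≤ p forces y to lie inside the leading a's
3. The contradiction is valid: the argument shows a^(p+k) b a^p b cannot be split into two equal halves
4. The conclusion follows logically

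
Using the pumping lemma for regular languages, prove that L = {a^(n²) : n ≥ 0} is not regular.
Assume for contradiction that L is regular, and let p ≥ 1 be the pumping length given by the pumping lemma.
Choose s = a^(p²). Then s ∈ L and |s| = p² ≥ p.
By the pumping lemma, s = xyz for some x, y, z with |xy| ≤ p, |y| ≥ 1, and xy^i z ∈ L for every i ≥ 0.
Here y = a^k for some k with 1 ≤ k ≤ |xy| ≤ p.

Take i = 2: |xy²z| = p² + k.
Now p² < p² + k ≤ p² + p < p² + 2p + 1 = (p + 1)².
So |xy²z| lies strictly between the consecutive squares p² and (p + 1)², hence is not a perfect square, and xy²z ∉ L.

This contradicts the pumping lemma, which requires xy^i z ∈ L for all i ≥ 0.
Hence L = {a^(n²) : n ≥ 0} is not regular. ∎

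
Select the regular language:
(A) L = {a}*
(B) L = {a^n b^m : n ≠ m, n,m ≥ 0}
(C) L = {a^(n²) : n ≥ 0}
(A) {a}*

(A) L = {a}* is regular.

This can be recognized by a finite automaton (DFA/NFA).
Regular expressions like {a}* define regular languages.

The other choices are not regular:
- {a^n b^m : n ≠ m, n,m ≥ 0}: After pumping a's, we can make n = m
- {a^(n²) : n ≥ 0}: After pumping, length is no longer a perfect square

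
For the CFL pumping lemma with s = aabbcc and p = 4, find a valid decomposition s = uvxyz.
u='a', v='a', x='bb', y='c', z='c'

For s = aabbcc with pumping length p = 4:

One valid decomposition:
- u = 'a'
- v = 'a'
- x = 'bb'
- y = 'c'
- z = 'c'

Verification:
- uvxyz = 'a' + 'a' + 'bb' + 'c' + 'c' = aabbcc ✓
- |vxy| = |'abbc'| = 4 ≤ 4 ✓
- |vy| = |'ac'| = 2 > 0 ✓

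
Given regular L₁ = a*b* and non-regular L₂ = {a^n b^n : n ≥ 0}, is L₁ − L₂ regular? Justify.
No — L₁ − L₂ is not regular.

a*b* − {a^n b^n} = {a^n b^m : n ≠ m}. If this were regular, then its complement intersected with a*b*, namely {a^n b^n : n ≥ 0}, would be regular too (closure under complement and intersection) — contradiction. So L₁ − L₂ is not regular.

Note that the bare facts "L₁ regular, L₂ non-regular" do not settle the question by themselves: the closure of regular languages under ∪, ∩, complement and difference applies only when BOTH operands are regular. With a non-regular operand the result can come out regular or non-regular depending on the specific languages, so one has to work out L₁ − L₂ for this particular pair, as above.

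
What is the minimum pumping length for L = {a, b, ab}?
p = 3

For a finite language L, the pumping lemma holds vacuously if p > max|s| for s ∈ L.

The longest string in L = {a, b, ab} has length 2.
If p = 3, then no string s ∈ L has |s| ≥ p, so the condition is vacuously true.

The minimum pumping length is p = 3.

Why no smaller p works: for any p ≤ 2, the longest string s ∈ L has |s| = 2 ≥ p, so it would
have to be pumpable; but pumping up (i = 2, 3, ...) produces ever longer strings, which cannot all lie in the
finite language L. So the pumping property fails for every p ≤ 2.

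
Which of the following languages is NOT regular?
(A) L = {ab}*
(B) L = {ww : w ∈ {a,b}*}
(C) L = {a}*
(B) {ww : w ∈ {a,b}*}

(B) L = {ww : w ∈ {a,b}*} is NOT regular.

The pumping lemma can be used to prove this:
After pumping, the two halves no longer match

The other languages are regular because they can be recognized by finite automata.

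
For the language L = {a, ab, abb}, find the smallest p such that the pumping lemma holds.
p = 4

For a finite language L, the pumping lemma holds vacuously if p > max|s| for s ∈ L.

The longest string in L = {a, ab, abb} has length 3.
If p = 4, then no string s ∈ L has |s| ≥ p, so the condition is vacuously true.

The minimum pumping length is p = 4.

Why no smaller p works: for any p ≤ 3, the longest string s ∈ L has |s| = 3 ≥ p, so it would
have to be pumpable; but pumping up (i = 2, 3, ...) produces ever longer strings, which cannot all lie in the
finite language L. So the pumping property fails for every p ≤ 3.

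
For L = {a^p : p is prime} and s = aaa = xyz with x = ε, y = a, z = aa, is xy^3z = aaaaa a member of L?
Yes

xy³z = ε · aaa · aa = aaaaa.
aaaaa has length 5, which is prime, so it is in L.
(A single pumped string landing in L is not a contradiction by itself; a non-regularity proof needs some i for which xy^i z ∉ L, for every admissible decomposition.)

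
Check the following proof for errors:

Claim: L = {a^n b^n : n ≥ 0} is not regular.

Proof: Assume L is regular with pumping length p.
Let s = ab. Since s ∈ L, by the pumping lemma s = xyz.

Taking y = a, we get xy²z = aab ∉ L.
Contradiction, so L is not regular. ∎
The proof is INCORRECT.

Error: The string s = ab may be shorter than p.
The pumping lemma only applies to strings with |s| ≥ p, and p is not under our control.
We must choose s in terms of p, e.g. s = a^p b^p, to ensure |s| ≥ p.
(The proof also fixes one particular y; a valid argument must handle every decomposition with |xy| ≤ p and |y| ≥ 1 — for s = a^p b^p this forces y = a^k, and then xy²z = a^(p+k) b^p ∉ L.)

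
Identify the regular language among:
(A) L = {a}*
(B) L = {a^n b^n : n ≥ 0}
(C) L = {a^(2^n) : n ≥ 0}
(A) {a}*

(A) L = {a}* is regular.

This can be recognized by a finite automaton (DFA/NFA).
Regular expressions like {a}* define regular languages.

The other choices are not regular:
- {a^n b^n : n ≥ 0}: After pumping, the number of a's and b's become unequal
- {a^(2^n) : n ≥ 0}: After pumping, length is no longer a power of 2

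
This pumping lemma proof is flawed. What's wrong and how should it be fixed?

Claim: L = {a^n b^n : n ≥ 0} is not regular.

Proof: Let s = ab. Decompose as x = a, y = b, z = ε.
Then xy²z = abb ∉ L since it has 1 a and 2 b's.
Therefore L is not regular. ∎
Error: The string s = ab might be shorter than the pumping length p.

Correction: Choose s = a^p b^p to ensure |s| ≥ p. Also, the decomposition is wrong: with |xy| ≤ p, y cannot include b's when s starts with p a's.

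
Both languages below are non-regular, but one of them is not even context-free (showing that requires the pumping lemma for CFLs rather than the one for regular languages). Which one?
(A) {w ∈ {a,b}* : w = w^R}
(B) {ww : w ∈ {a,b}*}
(B) {ww : w ∈ {a,b}*}

(B) {ww : w ∈ {a,b}*} requires the CFL pumping lemma.

- {w ∈ {a,b}* : w = w^R} is context-free (but not regular)
  • Can be shown non-regular with the regular pumping lemma
  • After pumping, the string is no longer symmetric

- {ww : w ∈ {a,b}*} is NOT context-free
  • Requires the CFL pumping lemma to prove
  • Cannot verify equality of two arbitrary substrings

The CFL pumping lemma is "stronger" in that it can prove non-membership
in the larger class of context-free languages.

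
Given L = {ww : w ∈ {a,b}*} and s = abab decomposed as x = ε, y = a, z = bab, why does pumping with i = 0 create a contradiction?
xy⁰z = bab ∉ L

Pumping with i = 0 replaces y = a by y⁰ = ε:
- Original: s = xyz = abab; abab splits into halves ab · ab, which are equal, so it is in L (w = ab)
- Pumped: xy⁰z = ε · ε · bab = bab
- bab has odd length 3, so it cannot be written as ww and is not in L

The pumping lemma would require xy⁰z ∈ L, so this decomposition yields a contradiction.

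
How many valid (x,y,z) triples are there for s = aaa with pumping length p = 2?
3

For s = 'aaa' with pumping length p = 2:

Constraints: |xy| ≤ 2, |y| > 0

Valid decompositions (|xy| ≤ p, |y| ≥ 1):
  • x='', y='a', z='aa'
  • x='a', y='a', z='a'
  • x='', y='aa', z='a'

Total count: 3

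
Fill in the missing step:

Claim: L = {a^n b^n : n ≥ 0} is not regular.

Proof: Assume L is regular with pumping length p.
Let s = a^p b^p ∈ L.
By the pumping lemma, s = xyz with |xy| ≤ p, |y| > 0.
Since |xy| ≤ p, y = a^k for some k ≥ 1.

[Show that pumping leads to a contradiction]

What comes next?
Consider xy²z = a^(p+k) b^p.

Since k ≥ 1, we have p + k > p.
So xy²z has more a's than b's: (p+k) a's vs p b's.
This means xy²z ∉ L because a^n b^n requires equal counts.

This contradicts the pumping lemma which states xy²z ∈ L.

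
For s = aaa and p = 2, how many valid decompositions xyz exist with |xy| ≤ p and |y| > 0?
3

For s = 'aaa' with pumping length p = 2:

Constraints: |xy| ≤ 2, |y| > 0

Valid decompositions (|xy| ≤ p, |y| ≥ 1):
  • x='', y='a', z='aa'
  • x='a', y='a', z='a'
  • x='', y='aa', z='a'

Total count: 3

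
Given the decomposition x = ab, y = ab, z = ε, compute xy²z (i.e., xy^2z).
ababab

Given x = 'ab', y = 'ab', z = '' and i = 2:

xy^2z = x + y·y·...·y (2 times) + z
       = 'ab' + 'ab'^2 + ''
       = 'ab' + 'abab' + ''
       = 'ababab'

The pumped string is 'ababab' with length 6.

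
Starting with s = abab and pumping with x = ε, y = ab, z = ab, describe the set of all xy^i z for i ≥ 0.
{xy^i z : i ≥ 0} = {(ab)^(i+1) : i ≥ 0} = {ab, abab, ababab, ...}

With x = ε, y = ab, z = ab: Pumping 'ab' gives strings of alternating a's and b's.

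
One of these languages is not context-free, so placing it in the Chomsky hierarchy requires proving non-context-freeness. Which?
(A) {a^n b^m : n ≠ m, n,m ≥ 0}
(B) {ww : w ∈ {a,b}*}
(B) {ww : w ∈ {a,b}*}

(B) {ww : w ∈ {a,b}*} requires the CFL pumping lemma.

- {a^n b^m : n ≠ m, n,m ≥ 0} is context-free (but not regular)
  • Can be shown non-regular with the regular pumping lemma
  • After pumping a's, we can make n = m

- {ww : w ∈ {a,b}*} is NOT context-free
  • Requires the CFL pumping lemma to prove
  • Cannot verify equality of two arbitrary substrings

The CFL pumping lemma is "stronger" in that it can prove non-membership
in the larger class of context-free languages.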